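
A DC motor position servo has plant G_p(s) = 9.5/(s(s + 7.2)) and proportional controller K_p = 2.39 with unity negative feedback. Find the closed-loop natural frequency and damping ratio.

With unity feedback the closed-loop characteristic equation is s² + 7.2s + 2.39·9.5 = s² + 7.2s + 22.71 = 0.
So ω_n² = 22.71 ⇒ ω_n = 4.765 rad/s, and ζ = 7.2/(2ω_n) = 0.756.

ω_n = 4.76 rad/s, ζ = 0.756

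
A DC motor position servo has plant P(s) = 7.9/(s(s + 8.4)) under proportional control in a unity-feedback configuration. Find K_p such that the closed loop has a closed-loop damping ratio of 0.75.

K_p = 3.97

Closed-loop characteristic equation: s² + 8.4s + K_p·7.9 = 0.
So ω_n = √(7.9K_p) and 2ζω_n = 8.4, giving ζ = 8.4/(2√(7.9K_p)).
Setting ζ = 0.75: √(7.9K_p) = 8.4/(2·0.75) = 5.6, so K_p = 31.36/7.9 = 3.97.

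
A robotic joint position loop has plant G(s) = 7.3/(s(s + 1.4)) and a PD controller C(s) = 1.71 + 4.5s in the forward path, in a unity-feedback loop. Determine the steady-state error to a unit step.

The open loop C(s)G(s) has a pole at the origin (type 1), so the static position error constant is infinite and e_ss = 1/(1+∞) = 0.

0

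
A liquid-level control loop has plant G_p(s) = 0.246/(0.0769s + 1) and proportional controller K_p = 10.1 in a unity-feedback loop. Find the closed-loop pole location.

s = -45.31

Closed loop: T(s) = K_p·G_p/(1+K_p·G_p) = 2.485/(0.0769s + 1 + 2.485), with pole at s = −(1 + 2.485)/0.0769 = −45.31.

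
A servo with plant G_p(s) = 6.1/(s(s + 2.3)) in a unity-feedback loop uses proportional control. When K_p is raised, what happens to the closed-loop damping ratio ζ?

ζ = 2.3/(2√(6.1K_p)); increasing K_p raises the denominator, so ζ falls.

decrease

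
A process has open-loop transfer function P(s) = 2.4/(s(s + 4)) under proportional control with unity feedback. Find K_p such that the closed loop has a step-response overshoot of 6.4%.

From %OS = 100·exp(−πζ/√(1−ζ²)) = 6.4%, ζ = −ln(0.064)/√(π²+ln²(0.064)) = 0.6585.
Characteristic equation s² + 4s + 2.4K_p = 0 gives ζ = 4/(2√(2.4K_p)).
Setting ζ = 0.6585: √(2.4K_p) = 4/(2·0.6585) = 3.037, so K_p = 9.225/2.4 = 3.84.

K_p = 3.84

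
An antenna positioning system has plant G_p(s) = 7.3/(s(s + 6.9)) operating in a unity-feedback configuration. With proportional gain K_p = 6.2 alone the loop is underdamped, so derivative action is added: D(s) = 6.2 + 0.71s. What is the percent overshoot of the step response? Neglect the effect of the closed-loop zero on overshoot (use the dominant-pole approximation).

Forward path: (6.2 + 0.71s)·7.3/(s(s+6.9)). The closed-loop characteristic equation is s² + (6.9 + 7.3·0.71)s + 7.3·6.2 = 0.
That is s² + 12.08s + 45.26 = 0, so ω_n = 6.728 rad/s and ζ = 12.08/(2·6.728) = 0.898.
%OS = 100·exp(−πζ/√(1−ζ²)) = 0.164%.

0.164%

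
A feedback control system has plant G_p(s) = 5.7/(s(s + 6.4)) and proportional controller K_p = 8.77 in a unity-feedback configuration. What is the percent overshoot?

Closed-loop characteristic equation: s² + 6.4s + 49.99 = 0, so ω_n = 7.07 rad/s and ζ = 6.4/(2·7.07) = 0.4526.
%OS = 100·exp(−πζ/√(1−ζ²)) = 100·exp(−π·0.4526/√0.7952) = 20.3%.

20.3%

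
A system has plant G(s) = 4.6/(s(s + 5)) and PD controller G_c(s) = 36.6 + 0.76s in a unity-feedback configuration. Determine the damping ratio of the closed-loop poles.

ζ = 0.327

Forward path: (36.6 + 0.76s)·4.6/(s(s+5)). The closed-loop characteristic equation is s² + (5 + 4.6·0.76)s + 4.6·36.6 = 0.
That is s² + 8.496s + 168.4 = 0, so ω_n = 12.98 rad/s and ζ = 8.496/(2·12.98) = 0.3274.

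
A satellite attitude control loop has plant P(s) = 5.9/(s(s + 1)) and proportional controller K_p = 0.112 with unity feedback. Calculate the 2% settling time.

From 1 + K_pP(s) = 0: s² + 1s + 0.6608 = 0 ⇒ ω_n = 0.8129, ζ = 0.6151.
2% settling time T_s ≈ 4/(ζω_n) = 4/0.5 = 8 s.

T_s ≈ 8 s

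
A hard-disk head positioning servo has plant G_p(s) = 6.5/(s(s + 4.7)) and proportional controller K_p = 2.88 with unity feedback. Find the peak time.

T_p = 0.865 s

The closed-loop denominator s² + 4.7s + 18.72 gives ω_n = √18.72 = 4.327 and ζ = 4.7/(2ω_n) = 0.5431.
Damped frequency ω_d = ω_n√(1−ζ²) = 3.633 rad/s, so peak time T_p = π/ω_d = 0.865 s.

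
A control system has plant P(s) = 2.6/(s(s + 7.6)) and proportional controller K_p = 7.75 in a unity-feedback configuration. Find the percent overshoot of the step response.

From 1 + K_pP(s) = 0: s² + 7.6s + 20.15 = 0 ⇒ ω_n = 4.489, ζ = 0.8465.
%OS = 100·exp(−πζ/√(1−ζ²)) = 100·exp(−π·0.8465/√0.2834) = 0.677%.

0.677%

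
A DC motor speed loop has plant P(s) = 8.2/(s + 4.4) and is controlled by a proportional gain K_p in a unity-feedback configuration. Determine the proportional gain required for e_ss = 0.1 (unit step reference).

Steady-state error for a unit step on this type-0 loop is 1/(1 + K_p·P(0)).
P(0) = 1.864. Require 1/(1 + K_p·1.864) = 0.1, so 1 + 1.864·K_p = 10.
K_p = (10 − 1)/1.864 = 4.83.

K_p = 4.83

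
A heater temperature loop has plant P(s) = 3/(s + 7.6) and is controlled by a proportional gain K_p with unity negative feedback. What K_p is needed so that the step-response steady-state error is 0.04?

Steady-state error for a unit step on this type-0 loop is 1/(1 + K_p·P(0)).
P(0) = 0.3947. Require 1/(1 + K_p·0.3947) = 0.04, so 1 + 0.3947·K_p = 25.
K_p = (25 − 1)/0.3947 = 60.8.

K_p = 60.8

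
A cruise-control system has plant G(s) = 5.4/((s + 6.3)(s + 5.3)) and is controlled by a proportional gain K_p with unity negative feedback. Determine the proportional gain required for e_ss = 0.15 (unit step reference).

For a type-0 loop with proportional control, e_ss = 1/(1 + K_p·G(0)).
G(0) = 0.1617. Require 1/(1 + K_p·0.1617) = 0.15, so 1 + 0.1617·K_p = 6.667.
K_p = (6.667 − 1)/0.1617 = 35.

K_p = 35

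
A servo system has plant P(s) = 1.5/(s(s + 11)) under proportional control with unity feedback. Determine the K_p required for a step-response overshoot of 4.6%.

From %OS = 100·exp(−πζ/√(1−ζ²)) = 4.6%, ζ = −ln(0.046)/√(π²+ln²(0.046)) = 0.7.
Characteristic equation s² + 11s + 1.5K_p = 0 gives ζ = 11/(2√(1.5K_p)).
Setting ζ = 0.7: √(1.5K_p) = 11/(2·0.7) = 7.857, so K_p = 61.74/1.5 = 41.2.

K_p = 41.2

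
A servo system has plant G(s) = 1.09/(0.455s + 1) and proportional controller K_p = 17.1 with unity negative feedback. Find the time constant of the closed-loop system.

Closed loop: T(s) = K_p·G/(1+K_p·G) = 18.64/(0.455s + 1 + 18.64), with pole at s = −(1 + 18.64)/0.455 = −43.16.
Closed-loop time constant τ = 1/43.16 = 0.0232 s.

τ = 0.0232 s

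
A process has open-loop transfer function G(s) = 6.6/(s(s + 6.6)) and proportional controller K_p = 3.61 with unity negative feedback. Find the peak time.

T_p = 0.873 s

Closed-loop characteristic equation: s² + 6.6s + 23.83 = 0, so ω_n = 4.881 rad/s and ζ = 6.6/(2·4.881) = 0.6761.
Damped frequency ω_d = ω_n√(1−ζ²) = 3.597 rad/s, so peak time T_p = π/ω_d = 0.873 s.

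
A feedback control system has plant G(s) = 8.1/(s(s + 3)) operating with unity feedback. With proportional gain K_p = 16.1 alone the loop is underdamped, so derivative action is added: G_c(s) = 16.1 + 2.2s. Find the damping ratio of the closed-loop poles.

Forward path: (16.1 + 2.2s)·8.1/(s(s+3)). The closed-loop characteristic equation is s² + (3 + 8.1·2.2)s + 8.1·16.1 = 0.
That is s² + 20.82s + 130.4 = 0, so ω_n = 11.42 rad/s and ζ = 20.82/(2·11.42) = 0.9116.

ζ = 0.912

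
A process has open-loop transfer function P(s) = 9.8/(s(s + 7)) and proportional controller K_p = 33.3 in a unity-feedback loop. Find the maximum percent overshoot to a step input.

53.8%

Closed-loop characteristic equation: s² + 7s + 326.3 = 0, so ω_n = 18.06 rad/s and ζ = 7/(2·18.06) = 0.1937.
%OS = 100·exp(−πζ/√(1−ζ²)) = 100·exp(−π·0.1937/√0.9625) = 53.8%.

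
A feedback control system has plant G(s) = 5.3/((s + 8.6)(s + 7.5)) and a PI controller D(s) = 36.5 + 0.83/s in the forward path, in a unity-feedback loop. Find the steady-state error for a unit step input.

0

The open loop D(s)G(s) has a pole at the origin (type 1), so the static position error constant is infinite and e_ss = 1/(1+∞) = 0.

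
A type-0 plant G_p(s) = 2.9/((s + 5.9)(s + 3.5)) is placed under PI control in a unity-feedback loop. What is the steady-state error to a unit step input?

The PI controller's integrator makes the forward path type 1, so e_ss to a step is zero.

0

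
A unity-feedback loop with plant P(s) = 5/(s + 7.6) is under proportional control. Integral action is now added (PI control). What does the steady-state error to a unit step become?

0

Adding integral action puts a pole at s = 0 in the forward path, raising the system type to 1; a type-1 loop has zero steady-state error to a step.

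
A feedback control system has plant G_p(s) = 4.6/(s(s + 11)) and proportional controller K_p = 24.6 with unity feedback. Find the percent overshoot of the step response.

15%

From 1 + K_pG_p(s) = 0: s² + 11s + 113.2 = 0 ⇒ ω_n = 10.64, ζ = 0.517.
%OS = 100·exp(−πζ/√(1−ζ²)) = 100·exp(−π·0.517/√0.7327) = 15%.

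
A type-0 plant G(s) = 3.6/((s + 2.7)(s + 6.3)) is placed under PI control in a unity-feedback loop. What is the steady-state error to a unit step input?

The PI controller's integrator makes the forward path type 1, so e_ss to a step is zero.

0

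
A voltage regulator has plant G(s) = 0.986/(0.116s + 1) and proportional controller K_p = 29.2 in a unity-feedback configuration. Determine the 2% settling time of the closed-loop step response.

Closed loop: T(s) = K_p·G/(1+K_p·G) = 28.79/(0.116s + 1 + 28.79), with pole at s = −(1 + 28.79)/0.116 = −256.8.
τ = 1/256.8 = 0.003894 s, so 2% settling time ≈ 4τ = 0.0156 s.

T_s ≈ 0.0156 s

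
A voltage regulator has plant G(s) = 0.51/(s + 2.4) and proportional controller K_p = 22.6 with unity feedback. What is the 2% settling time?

T_s ≈ 0.287 s

Closed-loop transfer function: T(s) = K_p·G(s)/(1 + K_p·G(s)) = 11.53/(s + 2.4 + 11.53) = 11.53/(s + 13.93).
Time constant τ = 1/13.93 = 0.07181 s, so the 2% settling time is about 4τ = 0.287 s.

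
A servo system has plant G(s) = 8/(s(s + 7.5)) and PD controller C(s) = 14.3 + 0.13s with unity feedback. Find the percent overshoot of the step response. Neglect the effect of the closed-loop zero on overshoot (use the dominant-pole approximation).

25.5%

Forward path: (14.3 + 0.13s)·8/(s(s+7.5)). The closed-loop characteristic equation is s² + (7.5 + 8·0.13)s + 8·14.3 = 0.
That is s² + 8.54s + 114.4 = 0, so ω_n = 10.7 rad/s and ζ = 8.54/(2·10.7) = 0.3992.
%OS = 100·exp(−πζ/√(1−ζ²)) = 25.5%.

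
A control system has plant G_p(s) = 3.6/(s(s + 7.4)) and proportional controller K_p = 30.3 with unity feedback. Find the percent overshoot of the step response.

Closed-loop characteristic equation: s² + 7.4s + 109.1 = 0, so ω_n = 10.44 rad/s and ζ = 7.4/(2·10.44) = 0.3543.
%OS = 100·exp(−πζ/√(1−ζ²)) = 100·exp(−π·0.3543/√0.8745) = 30.4%.

30.4%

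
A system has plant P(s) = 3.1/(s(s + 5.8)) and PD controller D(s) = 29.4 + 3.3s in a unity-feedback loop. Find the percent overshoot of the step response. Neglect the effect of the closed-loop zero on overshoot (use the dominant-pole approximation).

0.779%

Forward path: (29.4 + 3.3s)·3.1/(s(s+5.8)). The closed-loop characteristic equation is s² + (5.8 + 3.1·3.3)s + 3.1·29.4 = 0.
That is s² + 16.03s + 91.14 = 0, so ω_n = 9.547 rad/s and ζ = 16.03/(2·9.547) = 0.8396.
%OS = 100·exp(−πζ/√(1−ζ²)) = 0.779%.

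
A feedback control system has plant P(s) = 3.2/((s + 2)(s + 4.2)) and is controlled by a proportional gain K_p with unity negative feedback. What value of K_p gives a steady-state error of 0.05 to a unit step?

K_p = 49.9

For a type-0 loop with proportional control, e_ss = 1/(1 + K_p·P(0)).
P(0) = 0.381. Require 1/(1 + K_p·0.381) = 0.05, so 1 + 0.381·K_p = 20.
K_p = (20 − 1)/0.381 = 49.9.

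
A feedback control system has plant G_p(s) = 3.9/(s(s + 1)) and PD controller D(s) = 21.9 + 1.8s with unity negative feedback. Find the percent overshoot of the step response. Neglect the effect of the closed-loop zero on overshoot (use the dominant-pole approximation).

Forward path: (21.9 + 1.8s)·3.9/(s(s+1)). The closed-loop characteristic equation is s² + (1 + 3.9·1.8)s + 3.9·21.9 = 0.
That is s² + 8.02s + 85.41 = 0, so ω_n = 9.242 rad/s and ζ = 8.02/(2·9.242) = 0.4339.
%OS = 100·exp(−πζ/√(1−ζ²)) = 22%.

22%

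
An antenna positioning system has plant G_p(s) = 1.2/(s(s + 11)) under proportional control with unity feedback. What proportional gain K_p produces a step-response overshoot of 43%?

From %OS = 100·exp(−πζ/√(1−ζ²)) = 43%, ζ = −ln(0.43)/√(π²+ln²(0.43)) = 0.2594.
Characteristic equation s² + 11s + 1.2K_p = 0 gives ζ = 11/(2√(1.2K_p)).
Setting ζ = 0.2594: √(1.2K_p) = 11/(2·0.2594) = 21.2, so K_p = 449.4/1.2 = 375.

K_p = 375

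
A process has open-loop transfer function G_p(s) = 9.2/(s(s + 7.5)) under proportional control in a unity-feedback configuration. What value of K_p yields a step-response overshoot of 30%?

K_p = 11.9

From %OS = 100·exp(−πζ/√(1−ζ²)) = 30%, ζ = −ln(0.3)/√(π²+ln²(0.3)) = 0.3579.
Characteristic equation s² + 7.5s + 9.2K_p = 0 gives ζ = 7.5/(2√(9.2K_p)).
Setting ζ = 0.3579: √(9.2K_p) = 7.5/(2·0.3579) = 10.48, so K_p = 109.8/9.2 = 11.9.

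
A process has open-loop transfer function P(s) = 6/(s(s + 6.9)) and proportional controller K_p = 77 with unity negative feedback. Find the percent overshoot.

Closed-loop characteristic equation: s² + 6.9s + 462 = 0, so ω_n = 21.49 rad/s and ζ = 6.9/(2·21.49) = 0.1605.
%OS = 100·exp(−πζ/√(1−ζ²)) = 100·exp(−π·0.1605/√0.9742) = 60%.

60%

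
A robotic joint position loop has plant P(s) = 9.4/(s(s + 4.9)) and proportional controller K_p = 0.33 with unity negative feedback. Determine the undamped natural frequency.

The closed-loop denominator is s(s+4.9) + 0.33·9.4 = s² + 4.9s + 3.102.
Matching s² + 2ζω_n s + ω_n²: ω_n = √3.102 = 1.761 rad/s and 2ζω_n = 4.9, so ζ = 4.9/(2·1.761) = 1.39.

ω_n = 1.76 rad/s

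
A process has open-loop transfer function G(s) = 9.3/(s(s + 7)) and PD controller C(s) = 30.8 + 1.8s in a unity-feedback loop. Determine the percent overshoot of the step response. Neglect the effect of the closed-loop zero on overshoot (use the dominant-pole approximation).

4.55%

Forward path: (30.8 + 1.8s)·9.3/(s(s+7)). The closed-loop characteristic equation is s² + (7 + 9.3·1.8)s + 9.3·30.8 = 0.
That is s² + 23.74s + 286.4 = 0, so ω_n = 16.92 rad/s and ζ = 23.74/(2·16.92) = 0.7013.
%OS = 100·exp(−πζ/√(1−ζ²)) = 4.55%.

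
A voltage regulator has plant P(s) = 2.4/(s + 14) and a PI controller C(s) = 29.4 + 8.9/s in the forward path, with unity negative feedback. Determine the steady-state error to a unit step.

The open loop C(s)P(s) has a pole at the origin (type 1), so the static position error constant is infinite and e_ss = 1/(1+∞) = 0.

0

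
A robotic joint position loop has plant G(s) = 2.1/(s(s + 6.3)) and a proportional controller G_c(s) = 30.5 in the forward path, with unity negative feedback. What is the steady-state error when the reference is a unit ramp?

0.0984

The loop has one pole at the origin (type 1). Velocity error constant K_v = lim_{s→0} s·G_c(s)G(s) = 30.5·2.1/6.3 = 10.17.
Steady-state error to a unit ramp: e_ss = 1/K_v = 0.0984.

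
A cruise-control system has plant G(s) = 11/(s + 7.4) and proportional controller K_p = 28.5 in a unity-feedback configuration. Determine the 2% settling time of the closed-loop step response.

Closed-loop transfer function: T(s) = K_p·G(s)/(1 + K_p·G(s)) = 313.5/(s + 7.4 + 313.5) = 313.5/(s + 320.9).
Time constant τ = 1/320.9 = 0.003116 s, so the 2% settling time is about 4τ = 0.0125 s.

T_s ≈ 0.0125 s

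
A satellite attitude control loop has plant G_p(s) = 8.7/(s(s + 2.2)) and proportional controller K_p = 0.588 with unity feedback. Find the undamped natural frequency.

1 + K_p·G_p(s) = 0 gives s² + 2.2s + 5.116 = 0.
Matching s² + 2ζω_n s + ω_n²: ω_n = √5.116 = 2.262 rad/s and 2ζω_n = 2.2, so ζ = 2.2/(2·2.262) = 0.486.

ω_n = 2.26 rad/s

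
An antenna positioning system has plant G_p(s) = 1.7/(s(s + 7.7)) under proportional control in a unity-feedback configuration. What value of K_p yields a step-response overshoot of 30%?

K_p = 68.1

From %OS = 100·exp(−πζ/√(1−ζ²)) = 30%, ζ = −ln(0.3)/√(π²+ln²(0.3)) = 0.3579.
Characteristic equation s² + 7.7s + 1.7K_p = 0 gives ζ = 7.7/(2√(1.7K_p)).
Setting ζ = 0.3579: √(1.7K_p) = 7.7/(2·0.3579) = 10.76, so K_p = 115.7/1.7 = 68.1.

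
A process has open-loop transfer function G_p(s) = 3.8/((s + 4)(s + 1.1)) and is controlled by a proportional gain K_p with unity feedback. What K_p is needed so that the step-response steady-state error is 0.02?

Steady-state error for a unit step on this type-0 loop is 1/(1 + K_p·G_p(0)).
G_p(0) = 0.8636. Require 1/(1 + K_p·0.8636) = 0.02, so 1 + 0.8636·K_p = 50.
K_p = (50 − 1)/0.8636 = 56.7.

K_p = 56.7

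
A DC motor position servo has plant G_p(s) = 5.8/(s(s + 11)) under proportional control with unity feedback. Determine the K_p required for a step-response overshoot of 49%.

From %OS = 100·exp(−πζ/√(1−ζ²)) = 49%, ζ = −ln(0.49)/√(π²+ln²(0.49)) = 0.2214.
Characteristic equation s² + 11s + 5.8K_p = 0 gives ζ = 11/(2√(5.8K_p)).
Setting ζ = 0.2214: √(5.8K_p) = 11/(2·0.2214) = 24.84, so K_p = 617/5.8 = 106.

K_p = 106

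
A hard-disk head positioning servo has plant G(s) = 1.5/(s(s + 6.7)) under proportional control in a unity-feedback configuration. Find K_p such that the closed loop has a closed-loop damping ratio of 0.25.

Closed-loop characteristic equation: s² + 6.7s + K_p·1.5 = 0.
So ω_n = √(1.5K_p) and 2ζω_n = 6.7, giving ζ = 6.7/(2√(1.5K_p)).
Setting ζ = 0.25: √(1.5K_p) = 6.7/(2·0.25) = 13.4, so K_p = 179.6/1.5 = 120.

K_p = 120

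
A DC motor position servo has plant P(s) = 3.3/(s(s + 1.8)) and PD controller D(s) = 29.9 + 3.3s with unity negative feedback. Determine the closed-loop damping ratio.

Forward path: (29.9 + 3.3s)·3.3/(s(s+1.8)). The closed-loop characteristic equation is s² + (1.8 + 3.3·3.3)s + 3.3·29.9 = 0.
That is s² + 12.69s + 98.67 = 0, so ω_n = 9.933 rad/s and ζ = 12.69/(2·9.933) = 0.6388.

ζ = 0.639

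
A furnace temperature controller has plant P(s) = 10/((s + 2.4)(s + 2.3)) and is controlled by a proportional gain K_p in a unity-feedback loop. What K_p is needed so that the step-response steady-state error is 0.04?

The loop is type 0, so e_ss(step) = 1/(1 + K_pos) with K_pos = K_p·P(0).
P(0) = 1.812. Require 1/(1 + K_p·1.812) = 0.04, so 1 + 1.812·K_p = 25.
K_p = (25 − 1)/1.812 = 13.2.

K_p = 13.2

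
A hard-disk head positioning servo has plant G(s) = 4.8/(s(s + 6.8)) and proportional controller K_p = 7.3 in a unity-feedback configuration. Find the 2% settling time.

The closed-loop denominator s² + 6.8s + 35.04 gives ω_n = √35.04 = 5.919 and ζ = 6.8/(2ω_n) = 0.5744.
2% settling time T_s ≈ 4/(ζω_n) = 4/3.4 = 1.18 s.

T_s ≈ 1.18 s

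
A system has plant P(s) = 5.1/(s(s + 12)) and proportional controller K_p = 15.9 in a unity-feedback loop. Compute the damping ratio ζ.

1 + K_p·P(s) = 0 gives s² + 12s + 81.09 = 0.
Matching s² + 2ζω_n s + ω_n²: ω_n = √81.09 = 9.005 rad/s and 2ζω_n = 12, so ζ = 12/(2·9.005) = 0.666.

ζ = 0.666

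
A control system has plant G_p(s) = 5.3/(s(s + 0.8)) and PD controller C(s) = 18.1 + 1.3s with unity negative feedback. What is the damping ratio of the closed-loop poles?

ζ = 0.393

Forward path: (18.1 + 1.3s)·5.3/(s(s+0.8)). The closed-loop characteristic equation is s² + (0.8 + 5.3·1.3)s + 5.3·18.1 = 0.
That is s² + 7.69s + 95.93 = 0, so ω_n = 9.794 rad/s and ζ = 7.69/(2·9.794) = 0.3926.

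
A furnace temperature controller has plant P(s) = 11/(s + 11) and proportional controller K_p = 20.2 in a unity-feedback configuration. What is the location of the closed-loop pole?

s = -233.2

Closed-loop transfer function: T(s) = K_p·P(s)/(1 + K_p·P(s)) = 222.2/(s + 11 + 222.2) = 222.2/(s + 233.2).
The closed-loop pole is at s = −233.2.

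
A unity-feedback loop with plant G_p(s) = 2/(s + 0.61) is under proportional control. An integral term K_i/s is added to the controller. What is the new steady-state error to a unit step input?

Adding integral action puts a pole at s = 0 in the forward path, raising the system type to 1; a type-1 loop has zero steady-state error to a step.

0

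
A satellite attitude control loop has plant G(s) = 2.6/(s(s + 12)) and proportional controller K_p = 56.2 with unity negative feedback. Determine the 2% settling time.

Closed-loop characteristic equation: s² + 12s + 146.1 = 0, so ω_n = 12.09 rad/s and ζ = 12/(2·12.09) = 0.4964.
2% settling time T_s ≈ 4/(ζω_n) = 4/6 = 0.667 s.

T_s ≈ 0.667 s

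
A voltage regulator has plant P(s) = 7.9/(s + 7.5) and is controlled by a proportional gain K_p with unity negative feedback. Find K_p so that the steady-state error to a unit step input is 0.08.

K_p = 10.9

For a type-0 loop with proportional control, e_ss = 1/(1 + K_p·P(0)).
P(0) = 1.053. Require 1/(1 + K_p·1.053) = 0.08, so 1 + 1.053·K_p = 12.5.
K_p = (12.5 − 1)/1.053 = 10.9.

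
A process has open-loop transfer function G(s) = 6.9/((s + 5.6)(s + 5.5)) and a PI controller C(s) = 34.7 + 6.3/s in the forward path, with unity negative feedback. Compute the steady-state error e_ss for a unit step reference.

The open loop C(s)G(s) has a pole at the origin (type 1), so the static position error constant is infinite and e_ss = 1/(1+∞) = 0.

0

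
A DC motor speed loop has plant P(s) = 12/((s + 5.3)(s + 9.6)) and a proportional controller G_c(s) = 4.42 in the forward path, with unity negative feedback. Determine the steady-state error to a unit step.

0.49

The loop is type 0. Static position error constant K_pos = G_c(0)·P(0) = 4.42·0.2358 = 1.042.
Steady-state error to a unit step: e_ss = 1/(1+K_pos) = 1/2.042 = 0.49.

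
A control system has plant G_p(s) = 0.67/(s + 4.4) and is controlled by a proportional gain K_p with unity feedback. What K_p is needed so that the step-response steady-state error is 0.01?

K_p = 650

The loop is type 0, so e_ss(step) = 1/(1 + K_pos) with K_pos = K_p·G_p(0).
G_p(0) = 0.1523. Require 1/(1 + K_p·0.1523) = 0.01, so 1 + 0.1523·K_p = 100.
K_p = (100 − 1)/0.1523 = 650.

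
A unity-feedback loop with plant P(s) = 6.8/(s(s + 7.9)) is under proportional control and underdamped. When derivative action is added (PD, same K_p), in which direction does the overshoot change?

decrease

With PD the characteristic equation becomes s² + (a + K·K_d)s + K·K_p = 0; the damping term grows, ζ rises, overshoot falls.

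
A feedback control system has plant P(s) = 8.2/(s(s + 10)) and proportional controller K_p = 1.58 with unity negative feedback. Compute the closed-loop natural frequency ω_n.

ω_n = 3.6 rad/s

The closed-loop denominator is s(s+10) + 1.58·8.2 = s² + 10s + 12.96.
So ω_n² = 12.96 ⇒ ω_n = 3.599 rad/s, and ζ = 10/(2ω_n) = 1.39.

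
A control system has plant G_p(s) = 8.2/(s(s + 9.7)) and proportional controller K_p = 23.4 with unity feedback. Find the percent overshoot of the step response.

Closed-loop characteristic equation: s² + 9.7s + 191.9 = 0, so ω_n = 13.85 rad/s and ζ = 9.7/(2·13.85) = 0.3501.
%OS = 100·exp(−πζ/√(1−ζ²)) = 100·exp(−π·0.3501/√0.8774) = 30.9%.

30.9%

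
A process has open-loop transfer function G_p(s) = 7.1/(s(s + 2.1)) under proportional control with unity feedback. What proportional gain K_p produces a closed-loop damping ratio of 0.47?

Closed-loop characteristic equation: s² + 2.1s + K_p·7.1 = 0.
So ω_n = √(7.1K_p) and 2ζω_n = 2.1, giving ζ = 2.1/(2√(7.1K_p)).
Setting ζ = 0.47: √(7.1K_p) = 2.1/(2·0.47) = 2.234, so K_p = 4.991/7.1 = 0.703.

K_p = 0.703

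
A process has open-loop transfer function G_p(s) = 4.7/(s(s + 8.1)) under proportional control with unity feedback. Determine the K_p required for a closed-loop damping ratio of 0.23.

Closed-loop characteristic equation: s² + 8.1s + K_p·4.7 = 0.
So ω_n = √(4.7K_p) and 2ζω_n = 8.1, giving ζ = 8.1/(2√(4.7K_p)).
Setting ζ = 0.23: √(4.7K_p) = 8.1/(2·0.23) = 17.61, so K_p = 310.1/4.7 = 66.

K_p = 66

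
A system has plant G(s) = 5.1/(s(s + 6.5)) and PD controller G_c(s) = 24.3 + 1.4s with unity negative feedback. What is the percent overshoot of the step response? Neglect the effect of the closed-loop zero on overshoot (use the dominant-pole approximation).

8.76%

Forward path: (24.3 + 1.4s)·5.1/(s(s+6.5)). The closed-loop characteristic equation is s² + (6.5 + 5.1·1.4)s + 5.1·24.3 = 0.
That is s² + 13.64s + 123.9 = 0, so ω_n = 11.13 rad/s and ζ = 13.64/(2·11.13) = 0.6126.
%OS = 100·exp(−πζ/√(1−ζ²)) = 8.76%.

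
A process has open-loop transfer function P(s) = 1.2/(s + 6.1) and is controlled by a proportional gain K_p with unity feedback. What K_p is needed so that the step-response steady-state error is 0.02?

For a type-0 loop with proportional control, e_ss = 1/(1 + K_p·P(0)).
P(0) = 0.1967. Require 1/(1 + K_p·0.1967) = 0.02, so 1 + 0.1967·K_p = 50.
K_p = (50 − 1)/0.1967 = 249.

K_p = 249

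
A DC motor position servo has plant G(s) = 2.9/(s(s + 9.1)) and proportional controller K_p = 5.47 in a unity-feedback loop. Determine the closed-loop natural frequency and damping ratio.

The closed-loop denominator is s(s+9.1) + 5.47·2.9 = s² + 9.1s + 15.86.
So ω_n² = 15.86 ⇒ ω_n = 3.983 rad/s, and ζ = 9.1/(2ω_n) = 1.14.

ω_n = 3.98 rad/s, ζ = 1.14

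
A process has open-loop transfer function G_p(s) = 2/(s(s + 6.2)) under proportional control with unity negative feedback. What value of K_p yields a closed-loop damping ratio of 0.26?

Closed-loop characteristic equation: s² + 6.2s + K_p·2 = 0.
So ω_n = √(2K_p) and 2ζω_n = 6.2, giving ζ = 6.2/(2√(2K_p)).
Setting ζ = 0.26: √(2K_p) = 6.2/(2·0.26) = 11.92, so K_p = 142.2/2 = 71.1.

K_p = 71.1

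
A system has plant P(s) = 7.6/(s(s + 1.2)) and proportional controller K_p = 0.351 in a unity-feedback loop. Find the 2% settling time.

The closed-loop denominator s² + 1.2s + 2.668 gives ω_n = √2.668 = 1.633 and ζ = 1.2/(2ω_n) = 0.3674.
2% settling time T_s ≈ 4/(ζω_n) = 4/0.6 = 6.67 s.

T_s ≈ 6.67 s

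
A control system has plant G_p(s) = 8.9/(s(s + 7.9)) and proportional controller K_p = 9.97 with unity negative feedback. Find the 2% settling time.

From 1 + K_pG_p(s) = 0: s² + 7.9s + 88.73 = 0 ⇒ ω_n = 9.42, ζ = 0.4193.
2% settling time T_s ≈ 4/(ζω_n) = 4/3.95 = 1.01 s.

T_s ≈ 1.01 s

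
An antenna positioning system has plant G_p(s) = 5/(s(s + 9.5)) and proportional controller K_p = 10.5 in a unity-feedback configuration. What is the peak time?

T_p = 0.574 s

The closed-loop denominator s² + 9.5s + 52.5 gives ω_n = √52.5 = 7.246 and ζ = 9.5/(2ω_n) = 0.6556.
Damped frequency ω_d = ω_n√(1−ζ²) = 5.472 rad/s, so peak time T_p = π/ω_d = 0.574 s.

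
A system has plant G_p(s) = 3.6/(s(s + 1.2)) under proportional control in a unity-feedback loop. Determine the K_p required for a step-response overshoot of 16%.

From %OS = 100·exp(−πζ/√(1−ζ²)) = 16%, ζ = −ln(0.16)/√(π²+ln²(0.16)) = 0.5039.
Characteristic equation s² + 1.2s + 3.6K_p = 0 gives ζ = 1.2/(2√(3.6K_p)).
Setting ζ = 0.5039: √(3.6K_p) = 1.2/(2·0.5039) = 1.191, so K_p = 1.418/3.6 = 0.394.

K_p = 0.394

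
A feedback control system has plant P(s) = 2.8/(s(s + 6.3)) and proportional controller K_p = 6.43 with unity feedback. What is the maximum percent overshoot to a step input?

From 1 + K_pP(s) = 0: s² + 6.3s + 18 = 0 ⇒ ω_n = 4.243, ζ = 0.7424.
%OS = 100·exp(−πζ/√(1−ζ²)) = 100·exp(−π·0.7424/√0.4489) = 3.08%.

3.08%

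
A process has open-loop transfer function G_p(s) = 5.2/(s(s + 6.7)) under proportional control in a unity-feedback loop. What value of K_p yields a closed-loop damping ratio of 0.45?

Closed-loop characteristic equation: s² + 6.7s + K_p·5.2 = 0.
So ω_n = √(5.2K_p) and 2ζω_n = 6.7, giving ζ = 6.7/(2√(5.2K_p)).
Setting ζ = 0.45: √(5.2K_p) = 6.7/(2·0.45) = 7.444, so K_p = 55.42/5.2 = 10.7.

K_p = 10.7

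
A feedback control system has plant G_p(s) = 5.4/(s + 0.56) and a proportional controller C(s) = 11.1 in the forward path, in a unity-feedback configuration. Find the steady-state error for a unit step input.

0.00926

The loop is type 0. Static position error constant K_pos = C(0)·G_p(0) = 11.1·9.643 = 107.
Steady-state error to a unit step: e_ss = 1/(1+K_pos) = 1/108 = 0.00926.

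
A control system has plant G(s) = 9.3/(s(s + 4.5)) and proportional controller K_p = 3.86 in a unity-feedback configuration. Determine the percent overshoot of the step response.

28%

Closed-loop characteristic equation: s² + 4.5s + 35.9 = 0, so ω_n = 5.991 rad/s and ζ = 4.5/(2·5.991) = 0.3755.
%OS = 100·exp(−πζ/√(1−ζ²)) = 100·exp(−π·0.3755/√0.859) = 28%.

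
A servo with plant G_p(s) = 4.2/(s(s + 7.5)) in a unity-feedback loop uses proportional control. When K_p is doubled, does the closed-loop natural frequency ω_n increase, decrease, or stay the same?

increase

ω_n = √(4.2·K_p), which grows with K_p.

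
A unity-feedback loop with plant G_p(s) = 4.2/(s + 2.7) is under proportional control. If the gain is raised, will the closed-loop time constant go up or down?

Closed-loop pole is at s = −(2.7+K_p·4.2); larger K_p moves it further left, so τ = 1/(2.7+K_p·4.2) decreases.

decrease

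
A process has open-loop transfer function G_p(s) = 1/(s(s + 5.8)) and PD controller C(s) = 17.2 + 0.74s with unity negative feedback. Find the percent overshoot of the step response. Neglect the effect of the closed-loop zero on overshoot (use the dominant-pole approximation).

Forward path: (17.2 + 0.74s)·1/(s(s+5.8)). The closed-loop characteristic equation is s² + (5.8 + 1·0.74)s + 1·17.2 = 0.
That is s² + 6.54s + 17.2 = 0, so ω_n = 4.147 rad/s and ζ = 6.54/(2·4.147) = 0.7885.
%OS = 100·exp(−πζ/√(1−ζ²)) = 1.78%.

1.78%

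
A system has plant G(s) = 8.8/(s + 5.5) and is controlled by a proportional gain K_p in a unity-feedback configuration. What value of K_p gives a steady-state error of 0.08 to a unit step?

K_p = 7.19

The loop is type 0, so e_ss(step) = 1/(1 + K_pos) with K_pos = K_p·G(0).
G(0) = 1.6. Require 1/(1 + K_p·1.6) = 0.08, so 1 + 1.6·K_p = 12.5.
K_p = (12.5 − 1)/1.6 = 7.19.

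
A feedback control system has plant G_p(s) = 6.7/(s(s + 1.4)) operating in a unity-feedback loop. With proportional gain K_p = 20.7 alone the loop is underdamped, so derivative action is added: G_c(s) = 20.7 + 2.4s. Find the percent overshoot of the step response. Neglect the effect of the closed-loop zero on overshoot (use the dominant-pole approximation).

3.08%

Forward path: (20.7 + 2.4s)·6.7/(s(s+1.4)). The closed-loop characteristic equation is s² + (1.4 + 6.7·2.4)s + 6.7·20.7 = 0.
That is s² + 17.48s + 138.7 = 0, so ω_n = 11.78 rad/s and ζ = 17.48/(2·11.78) = 0.7421.
%OS = 100·exp(−πζ/√(1−ζ²)) = 3.08%.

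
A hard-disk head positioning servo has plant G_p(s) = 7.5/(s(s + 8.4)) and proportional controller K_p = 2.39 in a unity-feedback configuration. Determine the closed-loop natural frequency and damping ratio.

The closed-loop denominator is s(s+8.4) + 2.39·7.5 = s² + 8.4s + 17.93.
So ω_n² = 17.93 ⇒ ω_n = 4.234 rad/s, and ζ = 8.4/(2ω_n) = 0.992.

ω_n = 4.23 rad/s, ζ = 0.992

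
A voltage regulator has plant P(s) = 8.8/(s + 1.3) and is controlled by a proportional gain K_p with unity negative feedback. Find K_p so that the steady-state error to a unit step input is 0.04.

K_p = 3.55

Steady-state error for a unit step on this type-0 loop is 1/(1 + K_p·P(0)).
P(0) = 6.769. Require 1/(1 + K_p·6.769) = 0.04, so 1 + 6.769·K_p = 25.
K_p = (25 − 1)/6.769 = 3.55.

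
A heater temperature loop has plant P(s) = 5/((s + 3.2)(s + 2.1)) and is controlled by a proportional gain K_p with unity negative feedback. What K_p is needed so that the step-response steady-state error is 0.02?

K_p = 65.9

For a type-0 loop with proportional control, e_ss = 1/(1 + K_p·P(0)).
P(0) = 0.744. Require 1/(1 + K_p·0.744) = 0.02, so 1 + 0.744·K_p = 50.
K_p = (50 − 1)/0.744 = 65.9.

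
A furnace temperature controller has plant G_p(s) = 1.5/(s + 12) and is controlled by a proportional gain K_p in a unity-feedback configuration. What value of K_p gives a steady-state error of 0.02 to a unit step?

Steady-state error for a unit step on this type-0 loop is 1/(1 + K_p·G_p(0)).
G_p(0) = 0.125. Require 1/(1 + K_p·0.125) = 0.02, so 1 + 0.125·K_p = 50.
K_p = (50 − 1)/0.125 = 392.

K_p = 392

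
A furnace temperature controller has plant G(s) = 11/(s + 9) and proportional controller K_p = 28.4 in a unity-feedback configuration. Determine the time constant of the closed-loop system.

τ = 0.00311 s

Closed-loop transfer function: T(s) = K_p·G(s)/(1 + K_p·G(s)) = 312.4/(s + 9 + 312.4) = 312.4/(s + 321.4).
Time constant τ = 1/321.4 = 0.00311 s.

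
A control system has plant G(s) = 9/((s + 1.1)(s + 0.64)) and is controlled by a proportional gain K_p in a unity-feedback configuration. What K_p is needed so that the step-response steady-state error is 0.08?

Steady-state error for a unit step on this type-0 loop is 1/(1 + K_p·G(0)).
G(0) = 12.78. Require 1/(1 + K_p·12.78) = 0.08, so 1 + 12.78·K_p = 12.5.
K_p = (12.5 − 1)/12.78 = 0.9.

K_p = 0.9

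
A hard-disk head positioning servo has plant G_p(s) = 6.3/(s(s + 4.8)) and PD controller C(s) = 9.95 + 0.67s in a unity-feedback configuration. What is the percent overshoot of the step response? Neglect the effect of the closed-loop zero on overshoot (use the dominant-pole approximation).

Forward path: (9.95 + 0.67s)·6.3/(s(s+4.8)). The closed-loop characteristic equation is s² + (4.8 + 6.3·0.67)s + 6.3·9.95 = 0.
That is s² + 9.021s + 62.68 = 0, so ω_n = 7.917 rad/s and ζ = 9.021/(2·7.917) = 0.5697.
%OS = 100·exp(−πζ/√(1−ζ²)) = 11.3%.

11.3%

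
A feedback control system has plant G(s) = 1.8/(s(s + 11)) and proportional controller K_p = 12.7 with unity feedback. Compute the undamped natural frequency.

The closed-loop denominator is s(s+11) + 12.7·1.8 = s² + 11s + 22.86.
Matching s² + 2ζω_n s + ω_n²: ω_n = √22.86 = 4.781 rad/s and 2ζω_n = 11, so ζ = 11/(2·4.781) = 1.15.

ω_n = 4.78 rad/s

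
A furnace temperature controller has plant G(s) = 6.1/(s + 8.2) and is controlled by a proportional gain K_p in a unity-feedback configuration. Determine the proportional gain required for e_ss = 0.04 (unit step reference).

Steady-state error for a unit step on this type-0 loop is 1/(1 + K_p·G(0)).
G(0) = 0.7439. Require 1/(1 + K_p·0.7439) = 0.04, so 1 + 0.7439·K_p = 25.
K_p = (25 − 1)/0.7439 = 32.3.

K_p = 32.3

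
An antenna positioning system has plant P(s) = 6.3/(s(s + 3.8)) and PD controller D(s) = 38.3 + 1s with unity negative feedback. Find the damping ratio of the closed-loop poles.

ζ = 0.325

Forward path: (38.3 + 1s)·6.3/(s(s+3.8)). The closed-loop characteristic equation is s² + (3.8 + 6.3·1)s + 6.3·38.3 = 0.
That is s² + 10.1s + 241.3 = 0, so ω_n = 15.53 rad/s and ζ = 10.1/(2·15.53) = 0.3251.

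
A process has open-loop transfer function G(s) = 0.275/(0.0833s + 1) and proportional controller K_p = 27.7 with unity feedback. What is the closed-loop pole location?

s = -103.5

Closed loop: T(s) = K_p·G/(1+K_p·G) = 7.618/(0.0833s + 1 + 7.618), with pole at s = −(1 + 7.618)/0.0833 = −103.5.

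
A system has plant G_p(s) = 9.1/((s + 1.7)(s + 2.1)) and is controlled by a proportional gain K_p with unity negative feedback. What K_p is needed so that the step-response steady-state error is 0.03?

The loop is type 0, so e_ss(step) = 1/(1 + K_pos) with K_pos = K_p·G_p(0).
G_p(0) = 2.549. Require 1/(1 + K_p·2.549) = 0.03, so 1 + 2.549·K_p = 33.33.
K_p = (33.33 − 1)/2.549 = 12.7.

K_p = 12.7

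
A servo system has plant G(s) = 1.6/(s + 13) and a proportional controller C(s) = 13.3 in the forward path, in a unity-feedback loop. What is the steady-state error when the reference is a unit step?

0.379

The loop is type 0. Static position error constant K_pos = C(0)·G(0) = 13.3·0.1231 = 1.637.
Steady-state error to a unit step: e_ss = 1/(1+K_pos) = 1/2.637 = 0.379.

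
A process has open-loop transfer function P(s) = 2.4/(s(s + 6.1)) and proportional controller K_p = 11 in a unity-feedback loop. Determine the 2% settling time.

T_s ≈ 1.31 s

Closed-loop characteristic equation: s² + 6.1s + 26.4 = 0, so ω_n = 5.138 rad/s and ζ = 6.1/(2·5.138) = 0.5936.
2% settling time T_s ≈ 4/(ζω_n) = 4/3.05 = 1.31 s.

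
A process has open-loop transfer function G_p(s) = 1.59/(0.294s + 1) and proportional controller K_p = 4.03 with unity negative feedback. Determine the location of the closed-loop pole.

Closed loop: T(s) = K_p·G_p/(1+K_p·G_p) = 6.408/(0.294s + 1 + 6.408), with pole at s = −(1 + 6.408)/0.294 = −25.2.

s = -25.2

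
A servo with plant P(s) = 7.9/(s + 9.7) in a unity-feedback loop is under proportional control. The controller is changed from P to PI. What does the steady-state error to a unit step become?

0

Adding integral action puts a pole at s = 0 in the forward path, raising the system type to 1; a type-1 loop has zero steady-state error to a step.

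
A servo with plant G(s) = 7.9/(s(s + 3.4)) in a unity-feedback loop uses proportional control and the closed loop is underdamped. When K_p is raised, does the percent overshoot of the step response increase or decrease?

increase

ζ = 3.4/(2√(7.9K_p)) decreases as K_p grows; lower damping means more overshoot.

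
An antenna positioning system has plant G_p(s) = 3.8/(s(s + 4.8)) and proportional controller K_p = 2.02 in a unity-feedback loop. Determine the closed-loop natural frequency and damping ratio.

ω_n = 2.77 rad/s, ζ = 0.866

With unity feedback the closed-loop characteristic equation is s² + 4.8s + 2.02·3.8 = s² + 4.8s + 7.676 = 0.
So ω_n² = 7.676 ⇒ ω_n = 2.771 rad/s, and ζ = 4.8/(2ω_n) = 0.866.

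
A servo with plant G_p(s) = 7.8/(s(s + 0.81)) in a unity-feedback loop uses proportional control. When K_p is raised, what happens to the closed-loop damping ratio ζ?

ζ = 0.81/(2√(7.8K_p)); increasing K_p raises the denominator, so ζ falls.

decrease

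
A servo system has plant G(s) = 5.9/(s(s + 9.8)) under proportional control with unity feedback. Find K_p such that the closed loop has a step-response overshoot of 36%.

K_p = 42.5

From %OS = 100·exp(−πζ/√(1−ζ²)) = 36%, ζ = −ln(0.36)/√(π²+ln²(0.36)) = 0.3093.
Characteristic equation s² + 9.8s + 5.9K_p = 0 gives ζ = 9.8/(2√(5.9K_p)).
Setting ζ = 0.3093: √(5.9K_p) = 9.8/(2·0.3093) = 15.84, so K_p = 251/5.9 = 42.5.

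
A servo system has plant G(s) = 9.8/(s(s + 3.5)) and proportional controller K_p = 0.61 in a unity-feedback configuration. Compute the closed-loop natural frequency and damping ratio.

ω_n = 2.44 rad/s, ζ = 0.716

1 + K_p·G(s) = 0 gives s² + 3.5s + 5.978 = 0.
So ω_n² = 5.978 ⇒ ω_n = 2.445 rad/s, and ζ = 3.5/(2ω_n) = 0.716.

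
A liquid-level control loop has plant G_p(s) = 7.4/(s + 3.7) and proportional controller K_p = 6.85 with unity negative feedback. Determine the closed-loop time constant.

τ = 0.0184 s

Closed-loop transfer function: T(s) = K_p·G_p(s)/(1 + K_p·G_p(s)) = 50.69/(s + 3.7 + 50.69) = 50.69/(s + 54.39).
Time constant τ = 1/54.39 = 0.0184 s.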